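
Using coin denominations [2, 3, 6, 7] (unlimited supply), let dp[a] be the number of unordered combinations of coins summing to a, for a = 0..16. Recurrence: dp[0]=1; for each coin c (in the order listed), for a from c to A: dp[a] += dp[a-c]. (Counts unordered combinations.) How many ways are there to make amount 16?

after  coin     0     1     2     3     4     5     6     7     8     9    10    11    12    13    14    15    16
          2     1     0     1     0     1     0     1     0     1     0     1     0     1     0     1     0     1
          3     1     0     1     1     1     1     2     1     2     2     2     2     3     2     3     3     3
          6     1     0     1     1     1     1     3     1     3     3     3     3     6     3     6     6     6
          7     1     0     1     1     1     1     3     2     3     4     4     4     7     6     8     9    10

10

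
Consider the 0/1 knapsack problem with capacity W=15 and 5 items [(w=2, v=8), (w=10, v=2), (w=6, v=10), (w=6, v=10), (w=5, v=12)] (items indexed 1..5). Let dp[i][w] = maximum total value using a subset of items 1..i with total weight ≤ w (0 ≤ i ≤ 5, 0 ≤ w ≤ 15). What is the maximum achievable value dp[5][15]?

i\w   0   1   2   3   4   5   6   7   8   9  10  11  12  13  14  15
  0   0   0   0   0   0   0   0   0   0   0   0   0   0   0   0   0
  1   0   0   8   8   8   8   8   8   8   8   8   8   8   8   8   8
  2   0   0   8   8   8   8   8   8   8   8   8   8  10  10  10  10
  3   0   0   8   8   8   8  10  10  18  18  18  18  18  18  18  18
  4   0   0   8   8   8   8  10  10  18  18  18  18  20  20  28  28
  5   0   0   8   8   8  12  12  20  20  20  20  22  22  30  30  30

30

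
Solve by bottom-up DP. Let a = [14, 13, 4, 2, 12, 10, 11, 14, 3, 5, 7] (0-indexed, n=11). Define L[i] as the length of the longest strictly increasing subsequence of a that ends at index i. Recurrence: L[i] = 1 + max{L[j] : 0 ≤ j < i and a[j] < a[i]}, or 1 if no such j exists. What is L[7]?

4

   i    0    1    2    3    4    5    6    7    8    9   10
a[i]   14   13    4    2   12   10   11   14    3    5    7
L[i]    1    1    1    1    2    2    3    4    2    3    4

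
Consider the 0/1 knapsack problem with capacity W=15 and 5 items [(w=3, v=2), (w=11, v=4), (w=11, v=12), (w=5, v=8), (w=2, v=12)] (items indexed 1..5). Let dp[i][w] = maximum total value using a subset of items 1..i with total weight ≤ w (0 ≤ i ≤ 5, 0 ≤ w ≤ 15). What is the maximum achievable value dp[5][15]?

i\w   0   1   2   3   4   5   6   7   8   9  10  11  12  13  14  15
  0   0   0   0   0   0   0   0   0   0   0   0   0   0   0   0   0
  1   0   0   0   2   2   2   2   2   2   2   2   2   2   2   2   2
  2   0   0   0   2   2   2   2   2   2   2   2   4   4   4   6   6
  3   0   0   0   2   2   2   2   2   2   2   2  12  12  12  14  14
  4   0   0   0   2   2   8   8   8  10  10  10  12  12  12  14  14
  5   0   0  12  12  12  14  14  20  20  20  22  22  22  24  24  24

24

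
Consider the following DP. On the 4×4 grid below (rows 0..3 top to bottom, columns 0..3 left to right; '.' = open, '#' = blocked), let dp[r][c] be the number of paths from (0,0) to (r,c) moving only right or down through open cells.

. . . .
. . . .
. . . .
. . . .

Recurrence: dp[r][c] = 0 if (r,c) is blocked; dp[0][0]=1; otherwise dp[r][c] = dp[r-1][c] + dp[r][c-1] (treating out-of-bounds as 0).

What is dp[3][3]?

20

r\c   0   1   2   3
  0   1   1   1   1
  1   1   2   3   4
  2   1   3   6  10
  3   1   4  10  20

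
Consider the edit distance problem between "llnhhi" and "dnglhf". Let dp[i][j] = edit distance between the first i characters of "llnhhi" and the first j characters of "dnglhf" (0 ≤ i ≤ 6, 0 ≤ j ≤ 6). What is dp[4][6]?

   ''  d  n  g  l  h  f
''  0  1  2  3  4  5  6
 l  1  1  2  3  3  4  5
 l  2  2  2  3  3  4  5
 n  3  3  2  3  4  4  5
 h  4  4  3  3  4  4  5
 h  5  5  4  4  4  4  5
 i  6  6  5  5  5  5  5

5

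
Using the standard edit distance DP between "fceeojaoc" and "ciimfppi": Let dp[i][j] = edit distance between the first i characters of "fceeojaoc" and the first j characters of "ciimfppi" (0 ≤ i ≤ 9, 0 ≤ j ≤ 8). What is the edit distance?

8

   ''  c  i  i  m  f  p  p  i
''  0  1  2  3  4  5  6  7  8
 f  1  1  2  3  4  4  5  6  7
 c  2  1  2  3  4  5  5  6  7
 e  3  2  2  3  4  5  6  6  7
 e  4  3  3  3  4  5  6  7  7
 o  5  4  4  4  4  5  6  7  8
 j  6  5  5  5  5  5  6  7  8
 a  7  6  6  6  6  6  6  7  8
 o  8  7  7  7  7  7  7  7  8
 c  9  8  8  8  8  8  8  8  8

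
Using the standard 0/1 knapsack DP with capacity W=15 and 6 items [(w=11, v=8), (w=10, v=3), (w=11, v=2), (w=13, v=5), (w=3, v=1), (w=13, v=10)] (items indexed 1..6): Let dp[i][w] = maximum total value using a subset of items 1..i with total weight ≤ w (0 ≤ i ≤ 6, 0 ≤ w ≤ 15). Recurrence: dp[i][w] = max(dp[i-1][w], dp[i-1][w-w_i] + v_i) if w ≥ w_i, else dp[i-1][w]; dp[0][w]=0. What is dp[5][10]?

3

i\w   0   1   2   3   4   5   6   7   8   9  10  11  12  13  14  15
  0   0   0   0   0   0   0   0   0   0   0   0   0   0   0   0   0
  1   0   0   0   0   0   0   0   0   0   0   0   8   8   8   8   8
  2   0   0   0   0   0   0   0   0   0   0   3   8   8   8   8   8
  3   0   0   0   0   0   0   0   0   0   0   3   8   8   8   8   8
  4   0   0   0   0   0   0   0   0   0   0   3   8   8   8   8   8
  5   0   0   0   1   1   1   1   1   1   1   3   8   8   8   9   9
  6   0   0   0   1   1   1   1   1   1   1   3   8   8  10  10  10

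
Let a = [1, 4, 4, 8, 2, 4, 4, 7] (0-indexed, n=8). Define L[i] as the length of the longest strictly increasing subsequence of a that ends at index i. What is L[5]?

   i    0    1    2    3    4    5    6    7
a[i]    1    4    4    8    2    4    4    7
L[i]    1    2    2    3    2    3    3    4

3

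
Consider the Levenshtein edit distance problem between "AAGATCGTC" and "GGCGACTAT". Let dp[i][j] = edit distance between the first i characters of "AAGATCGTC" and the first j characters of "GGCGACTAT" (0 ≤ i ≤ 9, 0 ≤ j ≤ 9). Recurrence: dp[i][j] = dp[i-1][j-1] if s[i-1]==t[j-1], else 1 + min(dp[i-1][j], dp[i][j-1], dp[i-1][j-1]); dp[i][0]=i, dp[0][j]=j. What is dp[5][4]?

   ''  G  G  C  G  A  C  T  A  T
''  0  1  2  3  4  5  6  7  8  9
 A  1  1  2  3  4  4  5  6  7  8
 A  2  2  2  3  4  4  5  6  6  7
 G  3  2  2  3  3  4  5  6  7  7
 A  4  3  3  3  4  3  4  5  6  7
 T  5  4  4  4  4  4  4  4  5  6
 C  6  5  5  4  5  5  4  5  5  6
 G  7  6  5  5  4  5  5  5  6  6
 T  8  7  6  6  5  5  6  5  6  6
 C  9  8  7  6  6  6  5  6  6  7

4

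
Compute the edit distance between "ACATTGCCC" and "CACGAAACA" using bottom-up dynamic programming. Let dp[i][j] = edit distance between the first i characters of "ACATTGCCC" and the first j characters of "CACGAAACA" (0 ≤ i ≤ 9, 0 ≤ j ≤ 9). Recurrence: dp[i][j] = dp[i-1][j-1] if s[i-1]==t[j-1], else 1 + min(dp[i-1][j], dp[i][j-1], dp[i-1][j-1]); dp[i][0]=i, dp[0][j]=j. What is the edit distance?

7

   ''  C  A  C  G  A  A  A  C  A
''  0  1  2  3  4  5  6  7  8  9
 A  1  1  1  2  3  4  5  6  7  8
 C  2  1  2  1  2  3  4  5  6  7
 A  3  2  1  2  2  2  3  4  5  6
 T  4  3  2  2  3  3  3  4  5  6
 T  5  4  3  3  3  4  4  4  5  6
 G  6  5  4  4  3  4  5  5  5  6
 C  7  6  5  4  4  4  5  6  5  6
 C  8  7  6  5  5  5  5  6  6  6
 C  9  8  7  6  6  6  6  6  6  7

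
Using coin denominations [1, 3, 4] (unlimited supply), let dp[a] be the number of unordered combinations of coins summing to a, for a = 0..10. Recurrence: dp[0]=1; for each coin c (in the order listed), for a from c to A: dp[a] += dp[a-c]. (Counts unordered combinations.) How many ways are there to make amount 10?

after  coin     0     1     2     3     4     5     6     7     8     9    10
          1     1     1     1     1     1     1     1     1     1     1     1
          3     1     1     1     2     2     2     3     3     3     4     4
          4     1     1     1     2     3     3     4     5     6     7     8

8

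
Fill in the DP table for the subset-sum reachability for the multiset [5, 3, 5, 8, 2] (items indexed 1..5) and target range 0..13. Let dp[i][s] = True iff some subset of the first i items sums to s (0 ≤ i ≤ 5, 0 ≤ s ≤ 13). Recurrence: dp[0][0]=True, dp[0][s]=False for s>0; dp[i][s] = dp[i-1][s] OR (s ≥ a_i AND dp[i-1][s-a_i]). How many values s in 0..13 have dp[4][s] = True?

i\s   0   1   2   3   4   5   6   7   8   9  10  11  12  13
  0   T   F   F   F   F   F   F   F   F   F   F   F   F   F
  1   T   F   F   F   F   T   F   F   F   F   F   F   F   F
  2   T   F   F   T   F   T   F   F   T   F   F   F   F   F
  3   T   F   F   T   F   T   F   F   T   F   T   F   F   T
  4   T   F   F   T   F   T   F   F   T   F   T   T   F   T
  5   T   F   T   T   F   T   F   T   T   F   T   T   T   T

7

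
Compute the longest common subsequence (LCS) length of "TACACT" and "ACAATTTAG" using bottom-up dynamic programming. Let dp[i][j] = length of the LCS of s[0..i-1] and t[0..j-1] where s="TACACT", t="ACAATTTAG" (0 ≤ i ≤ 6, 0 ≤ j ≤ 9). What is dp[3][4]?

2

   ''  A  C  A  A  T  T  T  A  G
''  0  0  0  0  0  0  0  0  0  0
 T  0  0  0  0  0  1  1  1  1  1
 A  0  1  1  1  1  1  1  1  2  2
 C  0  1  2  2  2  2  2  2  2  2
 A  0  1  2  3  3  3  3  3  3  3
 C  0  1  2  3  3  3  3  3  3  3
 T  0  1  2  3  3  4  4  4  4  4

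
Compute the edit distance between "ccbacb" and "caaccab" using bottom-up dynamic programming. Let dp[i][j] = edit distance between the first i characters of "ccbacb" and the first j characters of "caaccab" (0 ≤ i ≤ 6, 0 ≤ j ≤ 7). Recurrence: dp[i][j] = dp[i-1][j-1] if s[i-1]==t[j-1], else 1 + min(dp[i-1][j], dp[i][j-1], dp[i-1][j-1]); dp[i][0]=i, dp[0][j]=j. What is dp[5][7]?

   ''  c  a  a  c  c  a  b
''  0  1  2  3  4  5  6  7
 c  1  0  1  2  3  4  5  6
 c  2  1  1  2  2  3  4  5
 b  3  2  2  2  3  3  4  4
 a  4  3  2  2  3  4  3  4
 c  5  4  3  3  2  3  4  4
 b  6  5  4  4  3  3  4  4

4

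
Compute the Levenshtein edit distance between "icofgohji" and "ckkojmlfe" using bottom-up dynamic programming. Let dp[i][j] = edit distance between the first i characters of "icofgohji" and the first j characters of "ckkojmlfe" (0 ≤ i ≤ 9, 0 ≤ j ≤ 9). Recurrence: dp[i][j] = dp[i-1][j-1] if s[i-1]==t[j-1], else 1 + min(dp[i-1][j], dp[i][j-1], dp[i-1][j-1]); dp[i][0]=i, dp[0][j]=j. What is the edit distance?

9

   ''  c  k  k  o  j  m  l  f  e
''  0  1  2  3  4  5  6  7  8  9
 i  1  1  2  3  4  5  6  7  8  9
 c  2  1  2  3  4  5  6  7  8  9
 o  3  2  2  3  3  4  5  6  7  8
 f  4  3  3  3  4  4  5  6  6  7
 g  5  4  4  4  4  5  5  6  7  7
 o  6  5  5  5  4  5  6  6  7  8
 h  7  6  6  6  5  5  6  7  7  8
 j  8  7  7  7  6  5  6  7  8  8
 i  9  8  8  8  7  6  6  7  8  9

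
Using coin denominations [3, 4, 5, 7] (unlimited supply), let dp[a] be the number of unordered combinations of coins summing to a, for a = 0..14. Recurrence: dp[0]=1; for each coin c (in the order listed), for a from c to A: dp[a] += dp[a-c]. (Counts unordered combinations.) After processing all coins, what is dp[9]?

after  coin     0     1     2     3     4     5     6     7     8     9    10    11    12    13    14
          3     1     0     0     1     0     0     1     0     0     1     0     0     1     0     0
          4     1     0     0     1     1     0     1     1     1     1     1     1     2     1     1
          5     1     0     0     1     1     1     1     1     2     2     2     2     3     3     3
          7     1     0     0     1     1     1     1     2     2     2     3     3     4     4     5

2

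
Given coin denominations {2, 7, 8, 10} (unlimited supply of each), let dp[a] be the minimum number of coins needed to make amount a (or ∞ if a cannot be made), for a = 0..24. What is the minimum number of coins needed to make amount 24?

 a  0  1  2  3  4  5  6  7  8  9 10 11 12 13 14 15 16 17 18 19 20 21 22 23 24
dp  0  -  1  -  2  -  3  1  1  2  1  3  2  4  2  2  2  2  2  3  2  3  3  3  3
(- denotes ∞ / unreachable)

3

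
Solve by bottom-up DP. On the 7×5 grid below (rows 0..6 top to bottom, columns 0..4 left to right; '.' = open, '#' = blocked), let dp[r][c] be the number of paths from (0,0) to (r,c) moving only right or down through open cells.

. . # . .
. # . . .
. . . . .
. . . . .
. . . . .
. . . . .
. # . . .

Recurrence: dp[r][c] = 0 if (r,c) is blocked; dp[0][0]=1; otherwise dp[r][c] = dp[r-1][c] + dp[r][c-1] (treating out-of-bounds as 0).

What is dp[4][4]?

r\c   0   1   2   3   4
  0   1   1   0   0   0
  1   1   0   0   0   0
  2   1   1   1   1   1
  3   1   2   3   4   5
  4   1   3   6  10  15
  5   1   4  10  20  35
  6   1   0  10  30  65

15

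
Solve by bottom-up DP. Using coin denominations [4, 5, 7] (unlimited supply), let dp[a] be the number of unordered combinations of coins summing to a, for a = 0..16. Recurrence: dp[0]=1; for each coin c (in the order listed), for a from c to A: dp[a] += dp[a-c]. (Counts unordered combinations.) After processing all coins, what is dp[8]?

after  coin     0     1     2     3     4     5     6     7     8     9    10    11    12    13    14    15    16
          4     1     0     0     0     1     0     0     0     1     0     0     0     1     0     0     0     1
          5     1     0     0     0     1     1     0     0     1     1     1     0     1     1     1     1     1
          7     1     0     0     0     1     1     0     1     1     1     1     1     2     1     2     2     2

1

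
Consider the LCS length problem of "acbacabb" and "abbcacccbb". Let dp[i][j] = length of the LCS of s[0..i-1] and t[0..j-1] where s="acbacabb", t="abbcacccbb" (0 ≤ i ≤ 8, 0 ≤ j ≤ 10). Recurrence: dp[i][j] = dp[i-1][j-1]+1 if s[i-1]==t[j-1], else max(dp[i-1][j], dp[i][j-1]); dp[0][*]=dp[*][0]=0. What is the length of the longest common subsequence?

   ''  a  b  b  c  a  c  c  c  b  b
''  0  0  0  0  0  0  0  0  0  0  0
 a  0  1  1  1  1  1  1  1  1  1  1
 c  0  1  1  1  2  2  2  2  2  2  2
 b  0  1  2  2  2  2  2  2  2  3  3
 a  0  1  2  2  2  3  3  3  3  3  3
 c  0  1  2  2  3  3  4  4  4  4  4
 a  0  1  2  2  3  4  4  4  4  4  4
 b  0  1  2  3  3  4  4  4  4  5  5
 b  0  1  2  3  3  4  4  4  4  5  6

6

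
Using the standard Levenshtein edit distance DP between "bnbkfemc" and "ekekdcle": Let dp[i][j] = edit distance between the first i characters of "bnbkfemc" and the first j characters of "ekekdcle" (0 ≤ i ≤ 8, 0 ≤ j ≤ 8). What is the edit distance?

7

   ''  e  k  e  k  d  c  l  e
''  0  1  2  3  4  5  6  7  8
 b  1  1  2  3  4  5  6  7  8
 n  2  2  2  3  4  5  6  7  8
 b  3  3  3  3  4  5  6  7  8
 k  4  4  3  4  3  4  5  6  7
 f  5  5  4  4  4  4  5  6  7
 e  6  5  5  4  5  5  5  6  6
 m  7  6  6  5  5  6  6  6  7
 c  8  7  7  6  6  6  6  7  7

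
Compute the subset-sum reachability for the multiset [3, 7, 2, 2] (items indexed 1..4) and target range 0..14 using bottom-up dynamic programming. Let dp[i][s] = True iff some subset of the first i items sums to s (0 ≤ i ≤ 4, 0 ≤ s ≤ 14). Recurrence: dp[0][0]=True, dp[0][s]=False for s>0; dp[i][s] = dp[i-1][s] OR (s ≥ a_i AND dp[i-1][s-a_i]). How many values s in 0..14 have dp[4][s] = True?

11

i\s   0   1   2   3   4   5   6   7   8   9  10  11  12  13  14
  0   T   F   F   F   F   F   F   F   F   F   F   F   F   F   F
  1   T   F   F   T   F   F   F   F   F   F   F   F   F   F   F
  2   T   F   F   T   F   F   F   T   F   F   T   F   F   F   F
  3   T   F   T   T   F   T   F   T   F   T   T   F   T   F   F
  4   T   F   T   T   T   T   F   T   F   T   T   T   T   F   T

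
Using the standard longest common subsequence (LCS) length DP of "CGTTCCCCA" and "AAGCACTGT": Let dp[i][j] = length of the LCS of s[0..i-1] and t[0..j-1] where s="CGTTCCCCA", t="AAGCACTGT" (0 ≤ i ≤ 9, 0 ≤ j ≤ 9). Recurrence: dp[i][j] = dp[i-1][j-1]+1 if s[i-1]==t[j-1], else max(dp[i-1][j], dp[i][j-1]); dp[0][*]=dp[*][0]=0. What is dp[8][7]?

3

   ''  A  A  G  C  A  C  T  G  T
''  0  0  0  0  0  0  0  0  0  0
 C  0  0  0  0  1  1  1  1  1  1
 G  0  0  0  1  1  1  1  1  2  2
 T  0  0  0  1  1  1  1  2  2  3
 T  0  0  0  1  1  1  1  2  2  3
 C  0  0  0  1  2  2  2  2  2  3
 C  0  0  0  1  2  2  3  3  3  3
 C  0  0  0  1  2  2  3  3  3  3
 C  0  0  0  1  2  2  3  3  3  3
 A  0  1  1  1  2  3  3  3  3  3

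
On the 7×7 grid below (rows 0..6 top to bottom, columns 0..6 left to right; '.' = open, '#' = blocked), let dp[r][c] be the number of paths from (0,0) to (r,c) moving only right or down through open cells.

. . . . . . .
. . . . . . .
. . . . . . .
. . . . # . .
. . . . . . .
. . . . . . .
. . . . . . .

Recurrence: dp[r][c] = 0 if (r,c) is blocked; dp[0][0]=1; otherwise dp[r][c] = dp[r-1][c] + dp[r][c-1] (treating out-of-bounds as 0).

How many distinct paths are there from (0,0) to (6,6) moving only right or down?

574

r\c   0   1   2   3   4   5   6
  0   1   1   1   1   1   1   1
  1   1   2   3   4   5   6   7
  2   1   3   6  10  15  21  28
  3   1   4  10  20   0  21  49
  4   1   5  15  35  35  56 105
  5   1   6  21  56  91 147 252
  6   1   7  28  84 175 322 574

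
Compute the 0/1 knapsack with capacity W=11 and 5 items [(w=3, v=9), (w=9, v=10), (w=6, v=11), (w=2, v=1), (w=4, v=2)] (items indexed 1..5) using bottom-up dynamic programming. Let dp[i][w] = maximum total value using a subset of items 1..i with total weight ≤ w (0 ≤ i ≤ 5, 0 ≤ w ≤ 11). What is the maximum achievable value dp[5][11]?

i\w   0   1   2   3   4   5   6   7   8   9  10  11
  0   0   0   0   0   0   0   0   0   0   0   0   0
  1   0   0   0   9   9   9   9   9   9   9   9   9
  2   0   0   0   9   9   9   9   9   9  10  10  10
  3   0   0   0   9   9   9  11  11  11  20  20  20
  4   0   0   1   9   9  10  11  11  12  20  20  21
  5   0   0   1   9   9  10  11  11  12  20  20  21

21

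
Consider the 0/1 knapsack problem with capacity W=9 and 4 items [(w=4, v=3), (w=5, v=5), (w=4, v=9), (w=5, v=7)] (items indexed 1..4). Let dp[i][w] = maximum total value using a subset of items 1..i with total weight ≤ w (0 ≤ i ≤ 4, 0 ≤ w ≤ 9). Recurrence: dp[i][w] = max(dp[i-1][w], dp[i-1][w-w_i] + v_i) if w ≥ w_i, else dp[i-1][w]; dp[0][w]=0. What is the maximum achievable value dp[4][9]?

16

i\w   0   1   2   3   4   5   6   7   8   9
  0   0   0   0   0   0   0   0   0   0   0
  1   0   0   0   0   3   3   3   3   3   3
  2   0   0   0   0   3   5   5   5   5   8
  3   0   0   0   0   9   9   9   9  12  14
  4   0   0   0   0   9   9   9   9  12  16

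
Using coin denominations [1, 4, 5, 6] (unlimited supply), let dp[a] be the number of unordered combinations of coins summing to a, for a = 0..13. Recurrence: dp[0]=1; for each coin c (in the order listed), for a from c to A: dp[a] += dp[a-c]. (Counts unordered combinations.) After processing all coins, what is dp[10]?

8

after  coin     0     1     2     3     4     5     6     7     8     9    10    11    12    13
          1     1     1     1     1     1     1     1     1     1     1     1     1     1     1
          4     1     1     1     1     2     2     2     2     3     3     3     3     4     4
          5     1     1     1     1     2     3     3     3     4     5     6     6     7     8
          6     1     1     1     1     2     3     4     4     5     6     8     9    11    12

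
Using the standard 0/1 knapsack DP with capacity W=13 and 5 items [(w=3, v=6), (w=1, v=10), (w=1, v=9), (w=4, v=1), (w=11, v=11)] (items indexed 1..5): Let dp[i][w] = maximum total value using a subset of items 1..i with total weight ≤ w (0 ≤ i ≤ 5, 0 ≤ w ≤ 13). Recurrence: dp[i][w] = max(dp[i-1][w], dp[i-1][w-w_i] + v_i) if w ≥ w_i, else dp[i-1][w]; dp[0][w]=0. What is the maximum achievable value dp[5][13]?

30

i\w   0   1   2   3   4   5   6   7   8   9  10  11  12  13
  0   0   0   0   0   0   0   0   0   0   0   0   0   0   0
  1   0   0   0   6   6   6   6   6   6   6   6   6   6   6
  2   0  10  10  10  16  16  16  16  16  16  16  16  16  16
  3   0  10  19  19  19  25  25  25  25  25  25  25  25  25
  4   0  10  19  19  19  25  25  25  25  26  26  26  26  26
  5   0  10  19  19  19  25  25  25  25  26  26  26  26  30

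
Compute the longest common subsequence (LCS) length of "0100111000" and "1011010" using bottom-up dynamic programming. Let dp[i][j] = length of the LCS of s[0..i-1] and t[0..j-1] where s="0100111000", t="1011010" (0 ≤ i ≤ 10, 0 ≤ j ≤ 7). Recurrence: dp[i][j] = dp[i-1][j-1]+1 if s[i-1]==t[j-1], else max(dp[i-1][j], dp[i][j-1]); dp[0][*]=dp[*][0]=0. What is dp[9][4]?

4

   ''  1  0  1  1  0  1  0
''  0  0  0  0  0  0  0  0
 0  0  0  1  1  1  1  1  1
 1  0  1  1  2  2  2  2  2
 0  0  1  2  2  2  3  3  3
 0  0  1  2  2  2  3  3  4
 1  0  1  2  3  3  3  4  4
 1  0  1  2  3  4  4  4  4
 1  0  1  2  3  4  4  5  5
 0  0  1  2  3  4  5  5  6
 0  0  1  2  3  4  5  5  6
 0  0  1  2  3  4  5  5  6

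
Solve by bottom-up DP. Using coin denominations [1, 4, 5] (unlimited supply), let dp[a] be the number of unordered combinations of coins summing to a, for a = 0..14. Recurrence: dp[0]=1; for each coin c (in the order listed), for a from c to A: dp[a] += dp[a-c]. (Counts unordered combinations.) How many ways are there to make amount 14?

9

after  coin     0     1     2     3     4     5     6     7     8     9    10    11    12    13    14
          1     1     1     1     1     1     1     1     1     1     1     1     1     1     1     1
          4     1     1     1     1     2     2     2     2     3     3     3     3     4     4     4
          5     1     1     1     1     2     3     3     3     4     5     6     6     7     8     9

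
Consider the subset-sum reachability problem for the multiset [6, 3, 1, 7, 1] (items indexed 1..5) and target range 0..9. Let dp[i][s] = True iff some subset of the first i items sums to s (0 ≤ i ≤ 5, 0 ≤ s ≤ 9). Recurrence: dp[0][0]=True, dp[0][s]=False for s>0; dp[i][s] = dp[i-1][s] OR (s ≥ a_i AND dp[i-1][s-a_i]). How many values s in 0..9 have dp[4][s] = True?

i\s   0   1   2   3   4   5   6   7   8   9
  0   T   F   F   F   F   F   F   F   F   F
  1   T   F   F   F   F   F   T   F   F   F
  2   T   F   F   T   F   F   T   F   F   T
  3   T   T   F   T   T   F   T   T   F   T
  4   T   T   F   T   T   F   T   T   T   T
  5   T   T   T   T   T   T   T   T   T   T

8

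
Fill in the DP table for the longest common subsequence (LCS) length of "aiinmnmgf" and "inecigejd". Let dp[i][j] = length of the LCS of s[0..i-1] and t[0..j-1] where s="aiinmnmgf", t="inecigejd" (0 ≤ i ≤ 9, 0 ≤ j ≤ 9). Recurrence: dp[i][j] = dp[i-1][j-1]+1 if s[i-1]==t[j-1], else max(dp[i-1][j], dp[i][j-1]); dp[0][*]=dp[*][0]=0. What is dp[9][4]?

2

   ''  i  n  e  c  i  g  e  j  d
''  0  0  0  0  0  0  0  0  0  0
 a  0  0  0  0  0  0  0  0  0  0
 i  0  1  1  1  1  1  1  1  1  1
 i  0  1  1  1  1  2  2  2  2  2
 n  0  1  2  2  2  2  2  2  2  2
 m  0  1  2  2  2  2  2  2  2  2
 n  0  1  2  2  2  2  2  2  2  2
 m  0  1  2  2  2  2  2  2  2  2
 g  0  1  2  2  2  2  3  3  3  3
 f  0  1  2  2  2  2  3  3  3  3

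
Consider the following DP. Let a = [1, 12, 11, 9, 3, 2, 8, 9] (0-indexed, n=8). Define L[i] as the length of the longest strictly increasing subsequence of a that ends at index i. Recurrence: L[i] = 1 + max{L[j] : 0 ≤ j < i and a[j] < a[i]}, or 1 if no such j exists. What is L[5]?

2

   i    0    1    2    3    4    5    6    7
a[i]    1   12   11    9    3    2    8    9
L[i]    1    2    2    2    2    2    3    4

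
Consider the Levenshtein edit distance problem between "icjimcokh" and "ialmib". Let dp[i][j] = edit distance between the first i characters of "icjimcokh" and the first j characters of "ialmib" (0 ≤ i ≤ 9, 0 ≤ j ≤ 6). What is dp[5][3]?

4

   ''  i  a  l  m  i  b
''  0  1  2  3  4  5  6
 i  1  0  1  2  3  4  5
 c  2  1  1  2  3  4  5
 j  3  2  2  2  3  4  5
 i  4  3  3  3  3  3  4
 m  5  4  4  4  3  4  4
 c  6  5  5  5  4  4  5
 o  7  6  6  6  5  5  5
 k  8  7  7  7  6  6  6
 h  9  8  8  8  7  7  7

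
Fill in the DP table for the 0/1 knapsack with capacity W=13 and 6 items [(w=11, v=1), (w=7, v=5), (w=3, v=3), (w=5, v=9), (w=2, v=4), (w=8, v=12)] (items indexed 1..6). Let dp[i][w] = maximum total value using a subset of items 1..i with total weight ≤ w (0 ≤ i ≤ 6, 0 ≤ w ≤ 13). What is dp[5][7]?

13

i\w   0   1   2   3   4   5   6   7   8   9  10  11  12  13
  0   0   0   0   0   0   0   0   0   0   0   0   0   0   0
  1   0   0   0   0   0   0   0   0   0   0   0   1   1   1
  2   0   0   0   0   0   0   0   5   5   5   5   5   5   5
  3   0   0   0   3   3   3   3   5   5   5   8   8   8   8
  4   0   0   0   3   3   9   9   9  12  12  12  12  14  14
  5   0   0   4   4   4   9   9  13  13  13  16  16  16  16
  6   0   0   4   4   4   9   9  13  13  13  16  16  16  21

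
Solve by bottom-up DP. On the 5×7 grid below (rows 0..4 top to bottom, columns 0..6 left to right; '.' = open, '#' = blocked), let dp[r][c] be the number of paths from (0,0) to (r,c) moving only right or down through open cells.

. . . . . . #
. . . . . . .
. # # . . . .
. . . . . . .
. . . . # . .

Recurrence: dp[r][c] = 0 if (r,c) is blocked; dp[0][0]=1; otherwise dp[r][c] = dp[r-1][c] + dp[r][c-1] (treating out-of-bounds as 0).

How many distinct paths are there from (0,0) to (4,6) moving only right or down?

r\c   0   1   2   3   4   5   6
  0   1   1   1   1   1   1   0
  1   1   2   3   4   5   6   6
  2   1   0   0   4   9  15  21
  3   1   1   1   5  14  29  50
  4   1   2   3   8   0  29  79

79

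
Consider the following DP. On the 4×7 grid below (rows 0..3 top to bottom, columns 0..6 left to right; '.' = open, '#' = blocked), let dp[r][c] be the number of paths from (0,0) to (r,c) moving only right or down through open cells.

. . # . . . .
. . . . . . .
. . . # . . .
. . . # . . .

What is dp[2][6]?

r\c   0   1   2   3   4   5   6
  0   1   1   0   0   0   0   0
  1   1   2   2   2   2   2   2
  2   1   3   5   0   2   4   6
  3   1   4   9   0   2   6  12

6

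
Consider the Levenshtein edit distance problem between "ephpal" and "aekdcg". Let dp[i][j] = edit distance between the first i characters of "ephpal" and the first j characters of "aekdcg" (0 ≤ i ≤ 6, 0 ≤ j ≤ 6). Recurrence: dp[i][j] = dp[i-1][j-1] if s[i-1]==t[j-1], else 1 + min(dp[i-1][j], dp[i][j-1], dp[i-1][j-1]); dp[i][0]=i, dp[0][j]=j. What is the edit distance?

   ''  a  e  k  d  c  g
''  0  1  2  3  4  5  6
 e  1  1  1  2  3  4  5
 p  2  2  2  2  3  4  5
 h  3  3  3  3  3  4  5
 p  4  4  4  4  4  4  5
 a  5  4  5  5  5  5  5
 l  6  5  5  6  6  6  6

6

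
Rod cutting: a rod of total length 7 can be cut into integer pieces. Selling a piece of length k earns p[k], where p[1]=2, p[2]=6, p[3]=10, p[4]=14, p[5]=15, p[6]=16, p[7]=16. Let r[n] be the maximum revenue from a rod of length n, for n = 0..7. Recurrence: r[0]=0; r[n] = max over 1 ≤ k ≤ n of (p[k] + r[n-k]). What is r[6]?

   n    0    1    2    3    4    5    6    7
r[n]    0    2    6   10   14   16   20   24

20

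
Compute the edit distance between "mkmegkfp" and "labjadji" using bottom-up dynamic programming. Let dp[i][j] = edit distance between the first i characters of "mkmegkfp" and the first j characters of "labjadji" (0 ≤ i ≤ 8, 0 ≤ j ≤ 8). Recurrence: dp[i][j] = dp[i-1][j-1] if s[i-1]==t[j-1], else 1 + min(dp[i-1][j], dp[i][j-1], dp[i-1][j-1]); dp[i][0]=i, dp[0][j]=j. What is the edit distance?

   ''  l  a  b  j  a  d  j  i
''  0  1  2  3  4  5  6  7  8
 m  1  1  2  3  4  5  6  7  8
 k  2  2  2  3  4  5  6  7  8
 m  3  3  3  3  4  5  6  7  8
 e  4  4  4  4  4  5  6  7  8
 g  5  5  5  5  5  5  6  7  8
 k  6  6  6  6  6  6  6  7  8
 f  7  7  7  7  7  7  7  7  8
 p  8  8  8  8  8  8  8  8  8

8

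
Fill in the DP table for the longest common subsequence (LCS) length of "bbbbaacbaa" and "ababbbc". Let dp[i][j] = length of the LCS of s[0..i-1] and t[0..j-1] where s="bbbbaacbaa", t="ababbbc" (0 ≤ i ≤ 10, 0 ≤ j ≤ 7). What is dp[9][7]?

   ''  a  b  a  b  b  b  c
''  0  0  0  0  0  0  0  0
 b  0  0  1  1  1  1  1  1
 b  0  0  1  1  2  2  2  2
 b  0  0  1  1  2  3  3  3
 b  0  0  1  1  2  3  4  4
 a  0  1  1  2  2  3  4  4
 a  0  1  1  2  2  3  4  4
 c  0  1  1  2  2  3  4  5
 b  0  1  2  2  3  3  4  5
 a  0  1  2  3  3  3  4  5
 a  0  1  2  3  3  3  4  5

5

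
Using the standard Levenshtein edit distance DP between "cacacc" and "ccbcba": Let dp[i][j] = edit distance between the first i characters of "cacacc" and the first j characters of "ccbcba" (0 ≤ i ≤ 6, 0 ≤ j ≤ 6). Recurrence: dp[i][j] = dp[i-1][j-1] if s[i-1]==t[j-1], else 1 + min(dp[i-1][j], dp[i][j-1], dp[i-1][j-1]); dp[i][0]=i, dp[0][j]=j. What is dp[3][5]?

3

   ''  c  c  b  c  b  a
''  0  1  2  3  4  5  6
 c  1  0  1  2  3  4  5
 a  2  1  1  2  3  4  4
 c  3  2  1  2  2  3  4
 a  4  3  2  2  3  3  3
 c  5  4  3  3  2  3  4
 c  6  5  4  4  3  3  4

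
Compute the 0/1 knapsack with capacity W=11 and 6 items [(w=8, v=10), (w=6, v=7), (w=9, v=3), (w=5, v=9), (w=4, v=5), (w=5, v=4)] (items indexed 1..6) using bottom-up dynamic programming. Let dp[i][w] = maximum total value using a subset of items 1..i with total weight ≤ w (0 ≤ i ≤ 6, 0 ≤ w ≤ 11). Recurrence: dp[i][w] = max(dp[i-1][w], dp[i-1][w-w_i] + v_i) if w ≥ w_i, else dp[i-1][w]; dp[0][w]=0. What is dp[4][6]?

i\w   0   1   2   3   4   5   6   7   8   9  10  11
  0   0   0   0   0   0   0   0   0   0   0   0   0
  1   0   0   0   0   0   0   0   0  10  10  10  10
  2   0   0   0   0   0   0   7   7  10  10  10  10
  3   0   0   0   0   0   0   7   7  10  10  10  10
  4   0   0   0   0   0   9   9   9  10  10  10  16
  5   0   0   0   0   5   9   9   9  10  14  14  16
  6   0   0   0   0   5   9   9   9  10  14  14  16

9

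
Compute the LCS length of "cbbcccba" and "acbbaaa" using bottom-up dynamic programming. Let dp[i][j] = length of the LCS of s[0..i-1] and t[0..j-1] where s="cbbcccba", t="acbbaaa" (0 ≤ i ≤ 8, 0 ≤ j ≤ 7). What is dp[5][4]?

3

   ''  a  c  b  b  a  a  a
''  0  0  0  0  0  0  0  0
 c  0  0  1  1  1  1  1  1
 b  0  0  1  2  2  2  2  2
 b  0  0  1  2  3  3  3  3
 c  0  0  1  2  3  3  3  3
 c  0  0  1  2  3  3  3  3
 c  0  0  1  2  3  3  3  3
 b  0  0  1  2  3  3  3  3
 a  0  1  1  2  3  4  4  4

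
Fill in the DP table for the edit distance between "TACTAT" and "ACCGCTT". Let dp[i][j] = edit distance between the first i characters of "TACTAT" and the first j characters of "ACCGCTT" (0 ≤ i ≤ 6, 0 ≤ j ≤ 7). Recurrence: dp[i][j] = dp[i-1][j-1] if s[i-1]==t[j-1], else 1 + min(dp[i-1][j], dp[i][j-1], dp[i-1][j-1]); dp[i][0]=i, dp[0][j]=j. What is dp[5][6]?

5

   ''  A  C  C  G  C  T  T
''  0  1  2  3  4  5  6  7
 T  1  1  2  3  4  5  5  6
 A  2  1  2  3  4  5  6  6
 C  3  2  1  2  3  4  5  6
 T  4  3  2  2  3  4  4  5
 A  5  4  3  3  3  4  5  5
 T  6  5  4  4  4  4  4  5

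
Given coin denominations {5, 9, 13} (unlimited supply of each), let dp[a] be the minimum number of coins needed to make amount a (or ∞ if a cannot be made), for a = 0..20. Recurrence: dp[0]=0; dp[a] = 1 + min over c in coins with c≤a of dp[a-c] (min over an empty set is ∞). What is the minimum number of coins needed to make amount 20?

 a  0  1  2  3  4  5  6  7  8  9 10 11 12 13 14 15 16 17 18 19 20
dp  0  -  -  -  -  1  -  -  -  1  2  -  -  1  2  3  -  -  2  3  4
(- denotes ∞ / unreachable)

4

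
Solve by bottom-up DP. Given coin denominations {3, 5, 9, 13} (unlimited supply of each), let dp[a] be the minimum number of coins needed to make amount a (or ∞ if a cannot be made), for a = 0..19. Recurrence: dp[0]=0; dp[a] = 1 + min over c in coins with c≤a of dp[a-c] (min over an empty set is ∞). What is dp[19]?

 a  0  1  2  3  4  5  6  7  8  9 10 11 12 13 14 15 16 17 18 19
dp  0  -  -  1  -  1  2  -  2  1  2  3  2  1  2  3  2  3  2  3
(- denotes ∞ / unreachable)

3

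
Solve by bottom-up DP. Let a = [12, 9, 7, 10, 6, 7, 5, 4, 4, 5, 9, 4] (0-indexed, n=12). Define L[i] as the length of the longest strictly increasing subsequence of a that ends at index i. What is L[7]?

1

   i    0    1    2    3    4    5    6    7    8    9   10   11
a[i]   12    9    7   10    6    7    5    4    4    5    9    4
L[i]    1    1    1    2    1    2    1    1    1    2    3    1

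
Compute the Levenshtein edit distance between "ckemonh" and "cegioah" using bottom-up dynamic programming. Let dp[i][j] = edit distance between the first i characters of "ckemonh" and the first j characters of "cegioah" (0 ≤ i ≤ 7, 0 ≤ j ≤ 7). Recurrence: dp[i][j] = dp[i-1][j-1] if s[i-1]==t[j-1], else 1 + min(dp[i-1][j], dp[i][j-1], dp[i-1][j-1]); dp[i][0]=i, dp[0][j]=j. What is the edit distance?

4

   ''  c  e  g  i  o  a  h
''  0  1  2  3  4  5  6  7
 c  1  0  1  2  3  4  5  6
 k  2  1  1  2  3  4  5  6
 e  3  2  1  2  3  4  5  6
 m  4  3  2  2  3  4  5  6
 o  5  4  3  3  3  3  4  5
 n  6  5  4  4  4  4  4  5
 h  7  6  5  5  5  5  5  4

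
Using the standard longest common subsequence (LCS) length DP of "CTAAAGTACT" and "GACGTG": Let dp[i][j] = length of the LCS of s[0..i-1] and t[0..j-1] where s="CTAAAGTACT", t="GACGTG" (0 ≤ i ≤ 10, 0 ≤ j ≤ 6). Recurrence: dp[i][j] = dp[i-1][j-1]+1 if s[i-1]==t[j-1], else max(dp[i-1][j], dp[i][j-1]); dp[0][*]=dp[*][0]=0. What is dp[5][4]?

1

   ''  G  A  C  G  T  G
''  0  0  0  0  0  0  0
 C  0  0  0  1  1  1  1
 T  0  0  0  1  1  2  2
 A  0  0  1  1  1  2  2
 A  0  0  1  1  1  2  2
 A  0  0  1  1  1  2  2
 G  0  1  1  1  2  2  3
 T  0  1  1  1  2  3  3
 A  0  1  2  2  2  3  3
 C  0  1  2  3  3  3  3
 T  0  1  2  3  3  4  4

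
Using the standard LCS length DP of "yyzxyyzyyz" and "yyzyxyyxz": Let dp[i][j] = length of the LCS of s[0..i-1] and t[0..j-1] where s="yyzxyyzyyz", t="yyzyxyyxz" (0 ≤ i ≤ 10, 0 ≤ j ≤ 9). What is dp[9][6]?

   ''  y  y  z  y  x  y  y  x  z
''  0  0  0  0  0  0  0  0  0  0
 y  0  1  1  1  1  1  1  1  1  1
 y  0  1  2  2  2  2  2  2  2  2
 z  0  1  2  3  3  3  3  3  3  3
 x  0  1  2  3  3  4  4  4  4  4
 y  0  1  2  3  4  4  5  5  5  5
 y  0  1  2  3  4  4  5  6  6  6
 z  0  1  2  3  4  4  5  6  6  7
 y  0  1  2  3  4  4  5  6  6  7
 y  0  1  2  3  4  4  5  6  6  7
 z  0  1  2  3  4  4  5  6  6  7

5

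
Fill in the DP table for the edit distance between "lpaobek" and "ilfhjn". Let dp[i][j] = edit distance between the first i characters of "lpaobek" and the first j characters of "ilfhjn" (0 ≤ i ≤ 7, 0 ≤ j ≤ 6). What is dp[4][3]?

4

   ''  i  l  f  h  j  n
''  0  1  2  3  4  5  6
 l  1  1  1  2  3  4  5
 p  2  2  2  2  3  4  5
 a  3  3  3  3  3  4  5
 o  4  4  4  4  4  4  5
 b  5  5  5  5  5  5  5
 e  6  6  6  6  6  6  6
 k  7  7  7  7  7  7  7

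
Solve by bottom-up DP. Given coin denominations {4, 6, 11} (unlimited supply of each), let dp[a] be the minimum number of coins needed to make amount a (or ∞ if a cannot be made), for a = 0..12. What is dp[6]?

1

 a  0  1  2  3  4  5  6  7  8  9 10 11 12
dp  0  -  -  -  1  -  1  -  2  -  2  1  2
(- denotes ∞ / unreachable)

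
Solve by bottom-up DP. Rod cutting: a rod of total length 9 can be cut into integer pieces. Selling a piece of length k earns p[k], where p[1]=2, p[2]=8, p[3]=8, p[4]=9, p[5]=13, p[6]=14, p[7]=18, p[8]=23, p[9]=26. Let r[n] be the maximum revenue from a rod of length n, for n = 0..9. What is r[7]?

   n    0    1    2    3    4    5    6    7    8    9
r[n]    0    2    8   10   16   18   24   26   32   34

26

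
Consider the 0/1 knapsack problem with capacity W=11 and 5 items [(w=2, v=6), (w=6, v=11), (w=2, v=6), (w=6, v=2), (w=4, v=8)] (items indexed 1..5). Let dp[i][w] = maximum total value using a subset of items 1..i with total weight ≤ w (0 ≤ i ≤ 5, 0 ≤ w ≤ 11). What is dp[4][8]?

i\w   0   1   2   3   4   5   6   7   8   9  10  11
  0   0   0   0   0   0   0   0   0   0   0   0   0
  1   0   0   6   6   6   6   6   6   6   6   6   6
  2   0   0   6   6   6   6  11  11  17  17  17  17
  3   0   0   6   6  12  12  12  12  17  17  23  23
  4   0   0   6   6  12  12  12  12  17  17  23  23
  5   0   0   6   6  12  12  14  14  20  20  23  23

17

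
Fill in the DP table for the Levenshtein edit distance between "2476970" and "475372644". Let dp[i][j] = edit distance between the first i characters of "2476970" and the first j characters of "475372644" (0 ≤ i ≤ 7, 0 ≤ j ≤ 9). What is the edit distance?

7

   ''  4  7  5  3  7  2  6  4  4
''  0  1  2  3  4  5  6  7  8  9
 2  1  1  2  3  4  5  5  6  7  8
 4  2  1  2  3  4  5  6  6  6  7
 7  3  2  1  2  3  4  5  6  7  7
 6  4  3  2  2  3  4  5  5  6  7
 9  5  4  3  3  3  4  5  6  6  7
 7  6  5  4  4  4  3  4  5  6  7
 0  7  6  5  5  5  4  4  5  6  7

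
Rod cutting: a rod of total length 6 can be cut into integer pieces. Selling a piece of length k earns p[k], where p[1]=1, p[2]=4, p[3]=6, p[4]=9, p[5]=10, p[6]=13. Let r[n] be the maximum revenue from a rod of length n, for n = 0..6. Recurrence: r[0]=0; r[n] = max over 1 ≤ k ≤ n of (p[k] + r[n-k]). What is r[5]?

   n    0    1    2    3    4    5    6
r[n]    0    1    4    6    9   10   13

10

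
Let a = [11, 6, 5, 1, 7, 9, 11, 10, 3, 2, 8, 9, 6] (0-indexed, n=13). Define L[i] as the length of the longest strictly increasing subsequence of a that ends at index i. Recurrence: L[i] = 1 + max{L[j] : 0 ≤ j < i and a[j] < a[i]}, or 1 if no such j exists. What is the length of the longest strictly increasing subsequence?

   i    0    1    2    3    4    5    6    7    8    9   10   11   12
a[i]   11    6    5    1    7    9   11   10    3    2    8    9    6
L[i]    1    1    1    1    2    3    4    4    2    2    3    4    3

4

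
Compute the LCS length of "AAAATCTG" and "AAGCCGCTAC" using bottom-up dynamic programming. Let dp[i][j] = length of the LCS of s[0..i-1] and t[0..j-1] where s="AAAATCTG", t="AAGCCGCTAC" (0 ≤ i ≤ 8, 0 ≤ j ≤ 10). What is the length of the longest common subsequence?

4

   ''  A  A  G  C  C  G  C  T  A  C
''  0  0  0  0  0  0  0  0  0  0  0
 A  0  1  1  1  1  1  1  1  1  1  1
 A  0  1  2  2  2  2  2  2  2  2  2
 A  0  1  2  2  2  2  2  2  2  3  3
 A  0  1  2  2  2  2  2  2  2  3  3
 T  0  1  2  2  2  2  2  2  3  3  3
 C  0  1  2  2  3  3  3  3  3  3  4
 T  0  1  2  2  3  3  3  3  4  4  4
 G  0  1  2  3  3  3  4  4  4  4  4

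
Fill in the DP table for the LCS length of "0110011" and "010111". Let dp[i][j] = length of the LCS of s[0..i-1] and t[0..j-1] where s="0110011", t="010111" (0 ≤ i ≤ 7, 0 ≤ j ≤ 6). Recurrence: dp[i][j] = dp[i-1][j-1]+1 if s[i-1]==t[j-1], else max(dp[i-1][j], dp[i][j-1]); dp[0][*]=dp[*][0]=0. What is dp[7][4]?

4

   ''  0  1  0  1  1  1
''  0  0  0  0  0  0  0
 0  0  1  1  1  1  1  1
 1  0  1  2  2  2  2  2
 1  0  1  2  2  3  3  3
 0  0  1  2  3  3  3  3
 0  0  1  2  3  3  3  3
 1  0  1  2  3  4  4  4
 1  0  1  2  3  4  5  5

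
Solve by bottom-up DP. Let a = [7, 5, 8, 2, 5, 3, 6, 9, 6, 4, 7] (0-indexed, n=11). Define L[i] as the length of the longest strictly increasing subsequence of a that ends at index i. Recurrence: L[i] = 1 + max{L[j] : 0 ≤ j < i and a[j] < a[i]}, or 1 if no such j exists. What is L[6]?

   i    0    1    2    3    4    5    6    7    8    9   10
a[i]    7    5    8    2    5    3    6    9    6    4    7
L[i]    1    1    2    1    2    2    3    4    3    3    4

3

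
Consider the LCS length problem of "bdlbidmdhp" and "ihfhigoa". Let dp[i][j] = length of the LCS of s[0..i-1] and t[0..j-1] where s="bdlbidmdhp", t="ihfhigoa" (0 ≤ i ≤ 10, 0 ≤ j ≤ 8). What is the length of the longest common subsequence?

2

   ''  i  h  f  h  i  g  o  a
''  0  0  0  0  0  0  0  0  0
 b  0  0  0  0  0  0  0  0  0
 d  0  0  0  0  0  0  0  0  0
 l  0  0  0  0  0  0  0  0  0
 b  0  0  0  0  0  0  0  0  0
 i  0  1  1  1  1  1  1  1  1
 d  0  1  1  1  1  1  1  1  1
 m  0  1  1  1  1  1  1  1  1
 d  0  1  1  1  1  1  1  1  1
 h  0  1  2  2  2  2  2  2  2
 p  0  1  2  2  2  2  2  2  2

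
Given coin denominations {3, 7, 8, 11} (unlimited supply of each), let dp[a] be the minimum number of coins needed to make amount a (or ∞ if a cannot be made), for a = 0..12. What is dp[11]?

 a  0  1  2  3  4  5  6  7  8  9 10 11 12
dp  0  -  -  1  -  -  2  1  1  3  2  1  4
(- denotes ∞ / unreachable)

1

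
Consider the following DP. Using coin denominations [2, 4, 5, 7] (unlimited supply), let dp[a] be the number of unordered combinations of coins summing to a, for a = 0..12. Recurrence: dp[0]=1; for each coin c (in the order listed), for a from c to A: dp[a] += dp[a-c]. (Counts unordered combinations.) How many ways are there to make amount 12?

6

after  coin     0     1     2     3     4     5     6     7     8     9    10    11    12
          2     1     0     1     0     1     0     1     0     1     0     1     0     1
          4     1     0     1     0     2     0     2     0     3     0     3     0     4
          5     1     0     1     0     2     1     2     1     3     2     4     2     5
          7     1     0     1     0     2     1     2     2     3     3     4     4     6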